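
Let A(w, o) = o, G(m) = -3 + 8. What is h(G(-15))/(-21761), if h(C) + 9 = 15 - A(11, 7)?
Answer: 1/21761 ≈ 4.5954e-5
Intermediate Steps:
G(m) = 5
h(C) = -1 (h(C) = -9 + (15 - 1*7) = -9 + (15 - 7) = -9 + 8 = -1)
h(G(-15))/(-21761) = -1/(-21761) = -1*(-1/21761) = 1/21761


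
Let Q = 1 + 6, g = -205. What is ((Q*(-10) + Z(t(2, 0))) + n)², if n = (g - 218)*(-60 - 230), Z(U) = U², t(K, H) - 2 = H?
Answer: 15031740816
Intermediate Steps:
t(K, H) = 2 + H
Q = 7
n = 122670 (n = (-205 - 218)*(-60 - 230) = -423*(-290) = 122670)
((Q*(-10) + Z(t(2, 0))) + n)² = ((7*(-10) + (2 + 0)²) + 122670)² = ((-70 + 2²) + 122670)² = ((-70 + 4) + 122670)² = (-66 + 122670)² = 122604² = 15031740816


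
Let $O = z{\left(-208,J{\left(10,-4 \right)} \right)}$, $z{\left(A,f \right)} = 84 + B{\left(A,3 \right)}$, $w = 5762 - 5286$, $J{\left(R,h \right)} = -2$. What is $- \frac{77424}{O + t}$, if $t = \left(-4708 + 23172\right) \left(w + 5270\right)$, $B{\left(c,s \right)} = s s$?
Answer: $- \frac{77424}{106094237} \approx -0.00072977$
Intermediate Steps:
$w = 476$
$B{\left(c,s \right)} = s^{2}$
$t = 106094144$ ($t = \left(-4708 + 23172\right) \left(476 + 5270\right) = 18464 \cdot 5746 = 106094144$)
$z{\left(A,f \right)} = 93$ ($z{\left(A,f \right)} = 84 + 3^{2} = 84 + 9 = 93$)
$O = 93$
$- \frac{77424}{O + t} = - \frac{77424}{93 + 106094144} = - \frac{77424}{106094237}$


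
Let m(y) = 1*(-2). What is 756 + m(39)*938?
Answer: -1120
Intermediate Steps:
m(y) = -2
756 + m(39)*938 = 756 - 2*938 = 756 - 1876 = -1120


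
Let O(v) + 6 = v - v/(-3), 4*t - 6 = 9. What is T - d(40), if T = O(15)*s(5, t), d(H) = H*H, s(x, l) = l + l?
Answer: -1495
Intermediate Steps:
t = 15/4 (t = 3/2 + (¼)*9 = 3/2 + 9/4 = 15/4 ≈ 3.7500)
s(x, l) = 2*l
O(v) = -6 + 4*v/3 (O(v) = -6 + (v - v/(-3)) = -6 + (v - v*(-1)/3) = -6 + (v - (-1)*v/3) = -6 + (v + v/3) = -6 + 4*v/3)
d(H) = H²
T = 105 (T = (-6 + (4/3)*15)*(2*(15/4)) = (-6 + 20)*(15/2) = 14*(15/2) = 105)
T - d(40) = 105 - 1*40² = 105 - 1*1600 = 105 - 1600 = -1495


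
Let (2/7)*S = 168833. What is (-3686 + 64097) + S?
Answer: 1302653/2 ≈ 6.5133e+5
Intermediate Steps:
S = 1181831/2 (S = (7/2)*168833 = 1181831/2 ≈ 5.9092e+5)
(-3686 + 64097) + S = (-3686 + 64097) + 1181831/2 = 60411 + 1181831/2 = 1302653/2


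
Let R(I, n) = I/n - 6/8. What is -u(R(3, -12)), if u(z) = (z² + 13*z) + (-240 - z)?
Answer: 251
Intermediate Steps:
R(I, n) = -¾ + I/n (R(I, n) = I/n - 6*⅛ = I/n - ¾ = -¾ + I/n)
u(z) = -240 + z² + 12*z
-u(R(3, -12)) = -(-240 + (-¾ + 3/(-12))² + 12*(-¾ + 3/(-12))) = -(-240 + (-¾ + 3*(-1/12))² + 12*(-¾ + 3*(-1/12))) = -(-240 + (-¾ - ¼)² + 12*(-¾ - ¼)) = -(-240 + (-1)² + 12*(-1)) = -(-240 + 1 - 12) = -1*(-251) = 251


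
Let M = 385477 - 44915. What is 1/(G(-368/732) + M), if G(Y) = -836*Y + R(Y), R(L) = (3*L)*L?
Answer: 11163/3806393702 ≈ 2.9327e-6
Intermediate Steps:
R(L) = 3*L²
M = 340562
G(Y) = -836*Y + 3*Y²
1/(G(-368/732) + M) = 1/((-368/732)*(-836 + 3*(-368/732)) + 340562) = 1/((-368*1/732)*(-836 + 3*(-368*1/732)) + 340562) = 1/(-92*(-836 + 3*(-92/183))/183 + 340562) = 1/(-92*(-836 - 92/61)/183 + 340562) = 1/(-92/183*(-51088/61) + 340562) = 1/(4700096/11163 + 340562) = 1/(3806393702/11163) = 11163/3806393702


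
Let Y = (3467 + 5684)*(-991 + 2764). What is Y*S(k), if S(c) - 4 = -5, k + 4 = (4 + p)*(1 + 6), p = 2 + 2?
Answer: -16224723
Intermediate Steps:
p = 4
k = 52 (k = -4 + (4 + 4)*(1 + 6) = -4 + 8*7 = -4 + 56 = 52)
S(c) = -1 (S(c) = 4 - 5 = -1)
Y = 16224723 (Y = 9151*1773 = 16224723)
Y*S(k) = 16224723*(-1) = -16224723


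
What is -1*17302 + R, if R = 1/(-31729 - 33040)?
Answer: -1120633239/64769 ≈ -17302.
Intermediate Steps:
R = -1/64769 (R = 1/(-64769) = -1/64769 ≈ -1.5439e-5)
-1*17302 + R = -1*17302 - 1/64769 = -17302 - 1/64769 = -1120633239/64769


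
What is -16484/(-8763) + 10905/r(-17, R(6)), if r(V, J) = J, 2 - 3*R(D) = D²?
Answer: -286121089/297942 ≈ -960.33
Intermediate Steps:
R(D) = ⅔ - D²/3
-16484/(-8763) + 10905/r(-17, R(6)) = -16484/(-8763) + 10905/(⅔ - ⅓*6²) = -16484*(-1/8763) + 10905/(⅔ - ⅓*36) = 16484/8763 + 10905/(⅔ - 12) = 16484/8763 + 10905/(-34/3) = 16484/8763 + 10905*(-3/34) = 16484/8763 - 32715/34 = -286121089/297942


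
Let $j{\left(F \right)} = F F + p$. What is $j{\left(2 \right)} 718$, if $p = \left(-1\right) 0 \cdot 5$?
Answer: $2872$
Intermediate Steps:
$p = 0$ ($p = 0 \cdot 5 = 0$)
$j{\left(F \right)} = F^{2}$ ($j{\left(F \right)} = F F + 0 = F^{2} + 0 = F^{2}$)
$j{\left(2 \right)} 718 = 2^{2} \cdot 718 = 4 \cdot 718 = 2872$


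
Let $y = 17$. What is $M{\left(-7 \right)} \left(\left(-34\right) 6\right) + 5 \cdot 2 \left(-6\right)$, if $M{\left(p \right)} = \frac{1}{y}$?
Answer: $-72$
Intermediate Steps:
$M{\left(p \right)} = \frac{1}{17}$
$M{\left(-7 \right)} \left(\left(-34\right) 6\right) + 5 \cdot 2 \left(-6\right) = \frac{\left(-34\right) 6}{17} + 5 \cdot 2 \left(-6\right) = \frac{1}{17} \left(-204\right) + 10 \left(-6\right) = -12 - 60 = -72$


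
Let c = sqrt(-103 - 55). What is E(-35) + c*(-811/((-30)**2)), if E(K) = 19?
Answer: 19 - 811*I*sqrt(158)/900 ≈ 19.0 - 11.327*I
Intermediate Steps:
c = I*sqrt(158) (c = sqrt(-158) = I*sqrt(158) ≈ 12.57*I)
E(-35) + c*(-811/((-30)**2)) = 19 + (I*sqrt(158))*(-811/((-30)**2)) = 19 + (I*sqrt(158))*(-811/900) = 19 - 811*I*sqrt(158)/900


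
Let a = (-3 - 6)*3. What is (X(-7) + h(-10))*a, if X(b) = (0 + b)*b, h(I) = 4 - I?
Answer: -1701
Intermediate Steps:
X(b) = b**2 (X(b) = b*b = b**2)
a = -27 (a = -9*3 = -27)
(X(-7) + h(-10))*a = ((-7)**2 + (4 - 1*(-10)))*(-27) = (49 + (4 + 10))*(-27) = (49 + 14)*(-27) = 63*(-27) = -1701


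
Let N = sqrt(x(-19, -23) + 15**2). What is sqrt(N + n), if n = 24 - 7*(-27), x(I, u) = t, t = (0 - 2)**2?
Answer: sqrt(213 + sqrt(229)) ≈ 15.104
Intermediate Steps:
t = 4 (t = (-2)**2 = 4)
x(I, u) = 4
N = sqrt(229) (N = sqrt(4 + 15**2) = sqrt(4 + 225) = sqrt(229) ≈ 15.133)
n = 213 (n = 24 + 189 = 213)
sqrt(N + n) = sqrt(sqrt(229) + 213) = sqrt(213 + sqrt(229))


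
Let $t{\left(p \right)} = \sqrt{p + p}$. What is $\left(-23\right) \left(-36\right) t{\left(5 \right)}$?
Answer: $828 \sqrt{10} \approx 2618.4$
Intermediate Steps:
$t{\left(p \right)} = \sqrt{2} \sqrt{p}$ ($t{\left(p \right)} = \sqrt{2 p} = \sqrt{2} \sqrt{p}$)
$\left(-23\right) \left(-36\right) t{\left(5 \right)} = \left(-23\right) \left(-36\right) \sqrt{2} \sqrt{5} = 828 \sqrt{10}$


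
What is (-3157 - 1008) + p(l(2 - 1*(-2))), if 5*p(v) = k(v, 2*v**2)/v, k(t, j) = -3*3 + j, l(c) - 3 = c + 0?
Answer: -145686/35 ≈ -4162.5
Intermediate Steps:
l(c) = 3 + c (l(c) = 3 + (c + 0) = 3 + c)
k(t, j) = -9 + j
p(v) = (-9 + 2*v**2)/(5*v) (p(v) = ((-9 + 2*v**2)/v)/5 = (-9 + 2*v**2)/(5*v))
(-3157 - 1008) + p(l(2 - 1*(-2))) = (-3157 - 1008) + (-9 + 2*(3 + (2 - 1*(-2)))**2)/(5*(3 + (2 - 1*(-2)))) = -4165 + (-9 + 2*(3 + (2 + 2))**2)/(5*(3 + (2 + 2))) = -4165 + (-9 + 2*(3 + 4)**2)/(5*(3 + 4)) = -4165 + (1/5)*(-9 + 2*7**2)/7 = -4165 + (1/5)*(1/7)*(-9 + 2*49) = -4165 + (1/5)*(1/7)*(-9 + 98) = -4165 + (1/5)*(1/7)*89 = -4165 + 89/35 = -145686/35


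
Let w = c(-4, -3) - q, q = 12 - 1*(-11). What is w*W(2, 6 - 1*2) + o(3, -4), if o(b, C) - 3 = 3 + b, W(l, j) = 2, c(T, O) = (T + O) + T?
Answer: -59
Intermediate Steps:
c(T, O) = O + 2*T (c(T, O) = (O + T) + T = O + 2*T)
o(b, C) = 6 + b (o(b, C) = 3 + (3 + b) = 6 + b)
q = 23 (q = 12 + 11 = 23)
w = -34 (w = (-3 + 2*(-4)) - 1*23 = (-3 - 8) - 23 = -11 - 23 = -34)
w*W(2, 6 - 1*2) + o(3, -4) = -34*2 + (6 + 3) = -68 + 9 = -59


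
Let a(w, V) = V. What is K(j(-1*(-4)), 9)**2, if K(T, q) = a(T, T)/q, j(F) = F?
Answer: 16/81 ≈ 0.19753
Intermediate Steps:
K(T, q) = T/q
K(j(-1*(-4)), 9)**2 = (-1*(-4)/9)**2 = (4*(1/9))**2 = (4/9)**2 = 16/81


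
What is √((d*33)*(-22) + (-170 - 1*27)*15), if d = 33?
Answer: I*√26913 ≈ 164.05*I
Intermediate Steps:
√((d*33)*(-22) + (-170 - 1*27)*15) = √((33*33)*(-22) + (-170 - 1*27)*15) = √(1089*(-22) + (-170 - 27)*15) = √(-23958 - 197*15) = √(-23958 - 2955) = √(-26913) = I*√26913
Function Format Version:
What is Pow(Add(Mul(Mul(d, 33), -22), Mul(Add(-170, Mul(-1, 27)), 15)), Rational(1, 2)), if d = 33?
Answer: Mul(I, Pow(26913, Rational(1, 2))) ≈ Mul(164.05, I)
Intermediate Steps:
Pow(Add(Mul(Mul(d, 33), -22), Mul(Add(-170, Mul(-1, 27)), 15)), Rational(1, 2)) = Pow(Add(Mul(Mul(33, 33), -22), Mul(Add(-170, Mul(-1, 27)), 15)), Rational(1, 2)) = Pow(Add(Mul(1089, -22), Mul(Add(-170, -27), 15)), Rational(1, 2)) = Pow(Add(-23958, Mul(-197, 15)), Rational(1, 2)) = Pow(Add(-23958, -2955), Rational(1, 2)) = Pow(-26913, Rational(1, 2)) = Mul(I, Pow(26913, Rational(1, 2)))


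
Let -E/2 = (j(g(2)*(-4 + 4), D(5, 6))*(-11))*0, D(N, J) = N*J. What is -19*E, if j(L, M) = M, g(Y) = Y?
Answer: 0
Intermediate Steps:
D(N, J) = J*N
E = 0 (E = -2*(6*5)*(-11)*0 = -2*30*(-11)*0 = -(-660)*0 = -2*0 = 0)
-19*E = -19*0 = 0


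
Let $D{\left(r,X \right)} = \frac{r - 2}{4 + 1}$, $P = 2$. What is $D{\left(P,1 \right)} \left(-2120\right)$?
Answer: $0$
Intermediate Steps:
$D{\left(r,X \right)} = - \frac{2}{5} + \frac{r}{5}$ ($D{\left(r,X \right)} = \frac{-2 + r}{5} = \left(-2 + r\right) \frac{1}{5} = - \frac{2}{5} + \frac{r}{5}$)
$D{\left(P,1 \right)} \left(-2120\right) = \left(- \frac{2}{5} + \frac{1}{5} \cdot 2\right) \left(-2120\right) = \left(- \frac{2}{5} + \frac{2}{5}\right) \left(-2120\right) = 0 \left(-2120\right) = 0$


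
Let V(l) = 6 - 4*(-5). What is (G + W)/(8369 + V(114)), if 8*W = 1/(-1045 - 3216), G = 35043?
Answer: 1194545783/286168760 ≈ 4.1743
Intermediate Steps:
W = -1/34088 (W = 1/(8*(-1045 - 3216)) = (⅛)/(-4261) = (⅛)*(-1/4261) = -1/34088 ≈ -2.9336e-5)
V(l) = 26 (V(l) = 6 + 20 = 26)
(G + W)/(8369 + V(114)) = (35043 - 1/34088)/(8369 + 26) = (1194545783/34088)/8395 = (1194545783/34088)*(1/8395) = 1194545783/286168760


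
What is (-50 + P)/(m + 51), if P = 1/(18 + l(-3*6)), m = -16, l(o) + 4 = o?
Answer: -201/140 ≈ -1.4357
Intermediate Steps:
l(o) = -4 + o
P = -¼ (P = 1/(18 + (-4 - 3*6)) = 1/(18 + (-4 - 18)) = 1/(18 - 22) = 1/(-4) = -¼ ≈ -0.25000)
(-50 + P)/(m + 51) = (-50 - ¼)/(-16 + 51) = -201/4/35 = (1/35)*(-201/4) = -201/140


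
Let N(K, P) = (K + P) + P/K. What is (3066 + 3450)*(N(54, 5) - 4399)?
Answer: -84836510/3 ≈ -2.8279e+7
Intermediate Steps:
N(K, P) = K + P + P/K
(3066 + 3450)*(N(54, 5) - 4399) = (3066 + 3450)*((54 + 5 + 5/54) - 4399) = 6516*((54 + 5 + 5*(1/54)) - 4399) = 6516*((54 + 5 + 5/54) - 4399) = 6516*(3191/54 - 4399) = 6516*(-234355/54) = -84836510/3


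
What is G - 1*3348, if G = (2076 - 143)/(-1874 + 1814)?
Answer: -202813/60 ≈ -3380.2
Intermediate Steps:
G = -1933/60 (G = 1933/(-60) = 1933*(-1/60) = -1933/60 ≈ -32.217)
G - 1*3348 = -1933/60 - 1*3348 = -1933/60 - 3348 = -202813/60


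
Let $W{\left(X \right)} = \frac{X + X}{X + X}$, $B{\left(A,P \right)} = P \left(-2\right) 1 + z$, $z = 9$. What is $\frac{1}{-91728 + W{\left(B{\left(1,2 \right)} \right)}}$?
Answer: $- \frac{1}{91727} \approx -1.0902 \cdot 10^{-5}$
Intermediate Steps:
$B{\left(A,P \right)} = 9 - 2 P$ ($B{\left(A,P \right)} = P \left(-2\right) 1 + 9 = - 2 P 1 + 9 = - 2 P + 9 = 9 - 2 P$)
$W{\left(X \right)} = 1$ ($W{\left(X \right)} = \frac{2 X}{2 X} = 2 X \frac{1}{2 X} = 1$)
$\frac{1}{-91728 + W{\left(B{\left(1,2 \right)} \right)}} = \frac{1}{-91728 + 1} = \frac{1}{-91727} = - \frac{1}{91727}$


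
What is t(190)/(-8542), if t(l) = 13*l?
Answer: -1235/4271 ≈ -0.28916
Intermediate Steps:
t(190)/(-8542) = (13*190)/(-8542) = 2470*(-1/8542) = -1235/4271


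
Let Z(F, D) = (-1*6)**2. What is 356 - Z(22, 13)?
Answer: 320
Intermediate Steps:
Z(F, D) = 36 (Z(F, D) = (-6)**2 = 36)
356 - Z(22, 13) = 356 - 1*36 = 356 - 36 = 320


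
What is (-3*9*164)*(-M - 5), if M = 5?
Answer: 44280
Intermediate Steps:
(-3*9*164)*(-M - 5) = (-3*9*164)*(-1*5 - 5) = (-27*164)*(-5 - 5) = -4428*(-10) = 44280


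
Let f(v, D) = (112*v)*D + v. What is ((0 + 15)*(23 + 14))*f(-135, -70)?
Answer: 587337075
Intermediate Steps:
f(v, D) = v + 112*D*v (f(v, D) = 112*D*v + v = v + 112*D*v)
((0 + 15)*(23 + 14))*f(-135, -70) = ((0 + 15)*(23 + 14))*(-135*(1 + 112*(-70))) = (15*37)*(-135*(1 - 7840)) = 555*(-135*(-7839)) = 555*1058265 = 587337075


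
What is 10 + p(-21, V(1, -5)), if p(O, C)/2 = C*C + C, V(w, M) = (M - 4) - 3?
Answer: 274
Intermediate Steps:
V(w, M) = -7 + M (V(w, M) = (-4 + M) - 3 = -7 + M)
p(O, C) = 2*C + 2*C**2 (p(O, C) = 2*(C*C + C) = 2*(C**2 + C) = 2*(C + C**2) = 2*C + 2*C**2)
10 + p(-21, V(1, -5)) = 10 + 2*(-7 - 5)*(1 + (-7 - 5)) = 10 + 2*(-12)*(1 - 12) = 10 + 2*(-12)*(-11) = 10 + 264 = 274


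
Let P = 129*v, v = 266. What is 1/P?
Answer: 1/34314 ≈ 2.9143e-5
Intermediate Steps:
P = 34314 (P = 129*266 = 34314)
1/P = 1/34314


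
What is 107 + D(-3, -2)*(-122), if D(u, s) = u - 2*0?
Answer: 473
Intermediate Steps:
D(u, s) = u (D(u, s) = u + 0 = u)
107 + D(-3, -2)*(-122) = 107 - 3*(-122) = 107 + 366 = 473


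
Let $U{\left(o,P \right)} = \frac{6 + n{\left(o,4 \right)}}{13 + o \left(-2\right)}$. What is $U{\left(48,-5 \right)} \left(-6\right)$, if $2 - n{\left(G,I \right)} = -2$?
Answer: $\frac{60}{83} \approx 0.72289$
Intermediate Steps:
$n{\left(G,I \right)} = 4$ ($n{\left(G,I \right)} = 2 - -2 = 2 + 2 = 4$)
$U{\left(o,P \right)} = \frac{10}{13 - 2 o}$ ($U{\left(o,P \right)} = \frac{6 + 4}{13 + o \left(-2\right)} = \frac{10}{13 - 2 o}$)
$U{\left(48,-5 \right)} \left(-6\right) = - \frac{10}{-13 + 2 \cdot 48} \left(-6\right) = - \frac{10}{-13 + 96} \left(-6\right) = - \frac{10}{83} \left(-6\right) = \left(-10\right) \frac{1}{83} \left(-6\right) = \left(- \frac{10}{83}\right) \left(-6\right) = \frac{60}{83}$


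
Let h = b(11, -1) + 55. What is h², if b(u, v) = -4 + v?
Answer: 2500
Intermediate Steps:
h = 50 (h = (-4 - 1) + 55 = -5 + 55 = 50)
h² = 50² = 2500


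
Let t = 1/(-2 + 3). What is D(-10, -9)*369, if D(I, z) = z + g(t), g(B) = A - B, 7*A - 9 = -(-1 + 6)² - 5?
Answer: -4797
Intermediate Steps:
A = -3 (A = 9/7 + (-(-1 + 6)² - 5)/7 = 9/7 + (-1*5² - 5)/7 = 9/7 + (-1*25 - 5)/7 = 9/7 + (-25 - 5)/7 = 9/7 + (⅐)*(-30) = 9/7 - 30/7 = -3)
t = 1 (t = 1/1 = 1)
g(B) = -3 - B
D(I, z) = -4 + z (D(I, z) = z + (-3 - 1*1) = z + (-3 - 1) = z - 4 = -4 + z)
D(-10, -9)*369 = (-4 - 9)*369 = -13*369 = -4797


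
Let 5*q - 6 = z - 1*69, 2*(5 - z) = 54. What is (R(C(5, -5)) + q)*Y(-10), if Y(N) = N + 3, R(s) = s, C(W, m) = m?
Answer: 154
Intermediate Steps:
z = -22 (z = 5 - ½*54 = 5 - 27 = -22)
q = -17 (q = 6/5 + (-22 - 1*69)/5 = 6/5 + (-22 - 69)/5 = 6/5 + (⅕)*(-91) = 6/5 - 91/5 = -17)
Y(N) = 3 + N
(R(C(5, -5)) + q)*Y(-10) = (-5 - 17)*(3 - 10) = -22*(-7) = 154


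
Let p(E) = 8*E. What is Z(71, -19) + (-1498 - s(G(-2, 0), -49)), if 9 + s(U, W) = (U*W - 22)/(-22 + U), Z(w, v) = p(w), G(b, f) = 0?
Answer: -922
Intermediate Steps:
Z(w, v) = 8*w
s(U, W) = -9 + (-22 + U*W)/(-22 + U) (s(U, W) = -9 + (U*W - 22)/(-22 + U) = -9 + (-22 + U*W)/(-22 + U))
Z(71, -19) + (-1498 - s(G(-2, 0), -49)) = 8*71 + (-1498 - (176 - 9*0 + 0*(-49))/(-22 + 0)) = 568 + (-1498 - (176 + 0 + 0)/(-22)) = 568 + (-1498 - (-1)*176/22) = 568 + (-1498 - 1*(-8)) = 568 + (-1498 + 8) = 568 - 1490 = -922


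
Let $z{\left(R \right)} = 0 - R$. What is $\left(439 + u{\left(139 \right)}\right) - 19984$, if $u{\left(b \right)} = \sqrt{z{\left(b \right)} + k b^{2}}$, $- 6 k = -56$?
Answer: $-19545 + \frac{\sqrt{1621713}}{3} \approx -19121.0$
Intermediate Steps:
$k = \frac{28}{3}$ ($k = \left(- \frac{1}{6}\right) \left(-56\right) = \frac{28}{3} \approx 9.3333$)
$z{\left(R \right)} = - R$
$u{\left(b \right)} = \sqrt{- b + \frac{28 b^{2}}{3}}$
$\left(439 + u{\left(139 \right)}\right) - 19984 = \left(439 + \frac{\sqrt{3} \sqrt{139 \left(-3 + 28 \cdot 139\right)}}{3}\right) - 19984 = \left(439 + \frac{\sqrt{3} \sqrt{139 \left(-3 + 3892\right)}}{3}\right) - 19984 = \left(439 + \frac{\sqrt{3} \sqrt{139 \cdot 3889}}{3}\right) - 19984 = \left(439 + \frac{\sqrt{3} \sqrt{540571}}{3}\right) - 19984 = \left(439 + \frac{\sqrt{1621713}}{3}\right) - 19984 = -19545 + \frac{\sqrt{1621713}}{3}$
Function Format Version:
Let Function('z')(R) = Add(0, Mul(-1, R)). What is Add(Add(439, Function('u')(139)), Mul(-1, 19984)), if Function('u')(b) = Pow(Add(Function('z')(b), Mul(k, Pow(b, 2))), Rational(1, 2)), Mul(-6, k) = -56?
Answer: Add(-19545, Mul(Rational(1, 3), Pow(1621713, Rational(1, 2)))) ≈ -19121.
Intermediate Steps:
k = Rational(28, 3) (k = Mul(Rational(-1, 6), -56) = Rational(28, 3) ≈ 9.3333)
Function('z')(R) = Mul(-1, R)
Function('u')(b) = Pow(Add(Mul(-1, b), Mul(Rational(28, 3), Pow(b, 2))), Rational(1, 2))
Add(Add(439, Function('u')(139)), Mul(-1, 19984)) = Add(Add(439, Mul(Rational(1, 3), Pow(3, Rational(1, 2)), Pow(Mul(139, Add(-3, Mul(28, 139))), Rational(1, 2)))), Mul(-1, 19984)) = Add(Add(439, Mul(Rational(1, 3), Pow(3, Rational(1, 2)), Pow(Mul(139, Add(-3, 3892)), Rational(1, 2)))), -19984) = Add(Add(439, Mul(Rational(1, 3), Pow(3, Rational(1, 2)), Pow(Mul(139, 3889), Rational(1, 2)))), -19984) = Add(Add(439, Mul(Rational(1, 3), Pow(3, Rational(1, 2)), Pow(540571, Rational(1, 2)))), -19984) = Add(Add(439, Mul(Rational(1, 3), Pow(1621713, Rational(1, 2)))), -19984) = Add(-19545, Mul(Rational(1, 3), Pow(1621713, Rational(1, 2))))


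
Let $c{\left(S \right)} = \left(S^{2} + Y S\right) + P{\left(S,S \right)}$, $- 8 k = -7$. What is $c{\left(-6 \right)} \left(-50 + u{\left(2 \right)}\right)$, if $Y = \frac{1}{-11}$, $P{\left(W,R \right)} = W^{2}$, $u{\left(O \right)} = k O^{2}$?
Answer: $- \frac{37107}{11} \approx -3373.4$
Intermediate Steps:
$k = \frac{7}{8}$ ($k = \left(- \frac{1}{8}\right) \left(-7\right) = \frac{7}{8} \approx 0.875$)
$u{\left(O \right)} = \frac{7 O^{2}}{8}$
$Y = - \frac{1}{11} \approx -0.090909$
$c{\left(S \right)} = 2 S^{2} - \frac{S}{11}$ ($c{\left(S \right)} = \left(S^{2} - \frac{S}{11}\right) + S^{2} = 2 S^{2} - \frac{S}{11}$)
$c{\left(-6 \right)} \left(-50 + u{\left(2 \right)}\right) = \frac{1}{11} \left(-6\right) \left(-1 + 22 \left(-6\right)\right) \left(-50 + \frac{7 \cdot 2^{2}}{8}\right) = \frac{1}{11} \left(-6\right) \left(-1 - 132\right) \left(-50 + \frac{7}{8} \cdot 4\right) = \frac{1}{11} \left(-6\right) \left(-133\right) \left(-50 + \frac{7}{2}\right) = \frac{798}{11} \left(- \frac{93}{2}\right) = - \frac{37107}{11}$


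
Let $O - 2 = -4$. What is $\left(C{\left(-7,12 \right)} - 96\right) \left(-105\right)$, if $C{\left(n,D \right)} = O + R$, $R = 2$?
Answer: $10080$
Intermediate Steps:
$O = -2$ ($O = 2 - 4 = -2$)
$C{\left(n,D \right)} = 0$ ($C{\left(n,D \right)} = -2 + 2 = 0$)
$\left(C{\left(-7,12 \right)} - 96\right) \left(-105\right) = \left(0 - 96\right) \left(-105\right) = \left(-96\right) \left(-105\right) = 10080$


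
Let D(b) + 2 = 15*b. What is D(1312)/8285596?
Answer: 9839/4142798 ≈ 0.0023750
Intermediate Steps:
D(b) = -2 + 15*b
D(1312)/8285596 = (-2 + 15*1312)/8285596 = (-2 + 19680)*(1/8285596) = 19678*(1/8285596) = 9839/4142798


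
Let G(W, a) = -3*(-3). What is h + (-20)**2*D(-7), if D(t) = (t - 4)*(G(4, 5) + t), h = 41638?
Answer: 32838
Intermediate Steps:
G(W, a) = 9
D(t) = (-4 + t)*(9 + t) (D(t) = (t - 4)*(9 + t) = (-4 + t)*(9 + t))
h + (-20)**2*D(-7) = 41638 + (-20)**2*(-36 + (-7)**2 + 5*(-7)) = 41638 + 400*(-36 + 49 - 35) = 41638 + 400*(-22) = 41638 - 8800 = 32838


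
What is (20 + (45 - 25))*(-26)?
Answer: -1040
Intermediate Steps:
(20 + (45 - 25))*(-26) = (20 + 20)*(-26) = 40*(-26) = -1040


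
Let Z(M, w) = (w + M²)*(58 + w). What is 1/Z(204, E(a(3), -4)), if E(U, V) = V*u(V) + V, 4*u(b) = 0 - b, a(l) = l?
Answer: 1/2080400 ≈ 4.8068e-7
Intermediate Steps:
u(b) = -b/4 (u(b) = (0 - b)/4 = (-b)/4 = -b/4)
E(U, V) = V - V²/4 (E(U, V) = V*(-V/4) + V = -V²/4 + V = V - V²/4)
Z(M, w) = (58 + w)*(w + M²)
1/Z(204, E(a(3), -4)) = 1/(((¼)*(-4)*(4 - 1*(-4)))² + 58*((¼)*(-4)*(4 - 1*(-4))) + 58*204² + ((¼)*(-4)*(4 - 1*(-4)))*204²) = 1/(((¼)*(-4)*(4 + 4))² + 58*((¼)*(-4)*(4 + 4)) + 58*41616 + ((¼)*(-4)*(4 + 4))*41616) = 1/(((¼)*(-4)*8)² + 58*((¼)*(-4)*8) + 2413728 + ((¼)*(-4)*8)*41616) = 1/((-8)² + 58*(-8) + 2413728 - 8*41616) = 1/(64 - 464 + 2413728 - 332928) = 1/2080400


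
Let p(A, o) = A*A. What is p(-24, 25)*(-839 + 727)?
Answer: -64512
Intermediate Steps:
p(A, o) = A²
p(-24, 25)*(-839 + 727) = (-24)²*(-839 + 727) = 576*(-112) = -64512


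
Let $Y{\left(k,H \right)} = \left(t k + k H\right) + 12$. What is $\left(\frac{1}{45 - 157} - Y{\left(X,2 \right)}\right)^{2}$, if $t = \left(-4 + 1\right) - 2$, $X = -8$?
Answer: $\frac{16265089}{12544} \approx 1296.6$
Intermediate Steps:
$t = -5$ ($t = -3 - 2 = -5$)
$Y{\left(k,H \right)} = 12 - 5 k + H k$ ($Y{\left(k,H \right)} = \left(- 5 k + k H\right) + 12 = \left(- 5 k + H k\right) + 12 = 12 - 5 k + H k$)
$\left(\frac{1}{45 - 157} - Y{\left(X,2 \right)}\right)^{2} = \left(\frac{1}{45 - 157} - \left(12 - -40 + 2 \left(-8\right)\right)\right)^{2} = \left(\frac{1}{-112} - \left(12 + 40 - 16\right)\right)^{2} = \left(- \frac{1}{112} - 36\right)^{2} = \left(- \frac{4033}{112}\right)^{2} = \frac{16265089}{12544}$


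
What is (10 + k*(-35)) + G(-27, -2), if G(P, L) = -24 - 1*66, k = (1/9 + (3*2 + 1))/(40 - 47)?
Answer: -400/9 ≈ -44.444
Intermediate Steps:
k = -64/63 (k = (⅑ + (6 + 1))/(-7) = (⅑ + 7)*(-⅐) = (64/9)*(-⅐) = -64/63 ≈ -1.0159)
G(P, L) = -90 (G(P, L) = -24 - 66 = -90)
(10 + k*(-35)) + G(-27, -2) = (10 - 64/63*(-35)) - 90 = (10 + 320/9) - 90 = 410/9 - 90 = -400/9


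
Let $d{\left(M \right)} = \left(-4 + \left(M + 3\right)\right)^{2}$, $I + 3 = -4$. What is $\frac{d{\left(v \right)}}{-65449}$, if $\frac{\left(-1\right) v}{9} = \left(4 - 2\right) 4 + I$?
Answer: $- \frac{100}{65449} \approx -0.0015279$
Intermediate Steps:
$I = -7$ ($I = -3 - 4 = -7$)
$v = -9$ ($v = - 9 \left(\left(4 - 2\right) 4 - 7\right) = - 9 \left(2 \cdot 4 - 7\right) = - 9 \left(8 - 7\right) = \left(-9\right) 1 = -9$)
$d{\left(M \right)} = \left(-1 + M\right)^{2}$ ($d{\left(M \right)} = \left(-4 + \left(3 + M\right)\right)^{2} = \left(-1 + M\right)^{2}$)
$\frac{d{\left(v \right)}}{-65449} = \frac{\left(-1 - 9\right)^{2}}{-65449} = \left(-10\right)^{2} \left(- \frac{1}{65449}\right) = 100 \left(- \frac{1}{65449}\right) = - \frac{100}{65449}$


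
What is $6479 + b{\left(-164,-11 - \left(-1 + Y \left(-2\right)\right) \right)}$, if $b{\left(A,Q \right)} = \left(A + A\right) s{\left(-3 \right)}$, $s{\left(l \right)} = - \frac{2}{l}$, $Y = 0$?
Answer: $\frac{18781}{3} \approx 6260.3$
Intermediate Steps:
$b{\left(A,Q \right)} = \frac{4 A}{3}$ ($b{\left(A,Q \right)} = \left(A + A\right) \left(- \frac{2}{-3}\right) = 2 A \left(\left(-2\right) \left(- \frac{1}{3}\right)\right) = 2 A \frac{2}{3} = \frac{4 A}{3}$)
$6479 + b{\left(-164,-11 - \left(-1 + Y \left(-2\right)\right) \right)} = 6479 + \frac{4}{3} \left(-164\right) = 6479 - \frac{656}{3} = \frac{18781}{3}$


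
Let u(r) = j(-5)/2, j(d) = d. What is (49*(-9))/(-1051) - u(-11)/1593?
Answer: 1410281/3348486 ≈ 0.42117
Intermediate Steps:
u(r) = -5/2
(49*(-9))/(-1051) - u(-11)/1593 = (49*(-9))/(-1051) - 1*(-5/2)/1593 = -441*(-1/1051) + (5/2)*(1/1593) = 441/1051 + 5/3186 = 1410281/3348486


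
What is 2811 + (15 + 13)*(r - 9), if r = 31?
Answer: 3427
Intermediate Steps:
2811 + (15 + 13)*(r - 9) = 2811 + (15 + 13)*(31 - 9) = 2811 + 28*22 = 2811 + 616 = 3427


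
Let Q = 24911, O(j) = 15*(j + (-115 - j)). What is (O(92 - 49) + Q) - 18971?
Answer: 4215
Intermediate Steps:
O(j) = -1725 (O(j) = 15*(-115) = -1725)
(O(92 - 49) + Q) - 18971 = (-1725 + 24911) - 18971 = 23186 - 18971 = 4215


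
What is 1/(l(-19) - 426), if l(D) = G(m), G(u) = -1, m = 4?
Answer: -1/427 ≈ -0.0023419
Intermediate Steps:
l(D) = -1
1/(l(-19) - 426) = 1/(-1 - 426) = 1/(-427) = -1/427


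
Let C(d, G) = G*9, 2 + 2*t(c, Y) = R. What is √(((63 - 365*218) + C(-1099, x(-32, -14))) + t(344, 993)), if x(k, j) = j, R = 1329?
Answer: I*√315878/2 ≈ 281.02*I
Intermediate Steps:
t(c, Y) = 1327/2 (t(c, Y) = -1 + (½)*1329 = -1 + 1329/2 = 1327/2)
C(d, G) = 9*G
√(((63 - 365*218) + C(-1099, x(-32, -14))) + t(344, 993)) = √(((63 - 365*218) + 9*(-14)) + 1327/2) = √(((63 - 79570) - 126) + 1327/2) = √((-79507 - 126) + 1327/2) = √(-79633 + 1327/2) = √(-157939/2) = I*√315878/2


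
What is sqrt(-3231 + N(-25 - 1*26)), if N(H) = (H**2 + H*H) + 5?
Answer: 2*sqrt(494) ≈ 44.452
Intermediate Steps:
N(H) = 5 + 2*H**2 (N(H) = (H**2 + H**2) + 5 = 2*H**2 + 5 = 5 + 2*H**2)
sqrt(-3231 + N(-25 - 1*26)) = sqrt(-3231 + (5 + 2*(-25 - 1*26)**2)) = sqrt(-3231 + (5 + 2*(-25 - 26)**2)) = sqrt(-3231 + (5 + 2*(-51)**2)) = sqrt(-3231 + (5 + 2*2601)) = sqrt(-3231 + (5 + 5202)) = sqrt(-3231 + 5207) = sqrt(1976) = 2*sqrt(494)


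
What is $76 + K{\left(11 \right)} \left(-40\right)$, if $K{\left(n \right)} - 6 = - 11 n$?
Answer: $4676$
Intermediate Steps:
$K{\left(n \right)} = 6 - 11 n$
$76 + K{\left(11 \right)} \left(-40\right) = 76 + \left(6 - 121\right) \left(-40\right) = 76 - -4600 = 76 + 4600 = 4676$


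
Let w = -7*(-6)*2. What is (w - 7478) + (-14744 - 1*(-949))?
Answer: -21189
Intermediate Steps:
w = 84 (w = 42*2 = 84)
(w - 7478) + (-14744 - 1*(-949)) = (84 - 7478) + (-14744 - 1*(-949)) = -7394 + (-14744 + 949) = -7394 - 13795 = -21189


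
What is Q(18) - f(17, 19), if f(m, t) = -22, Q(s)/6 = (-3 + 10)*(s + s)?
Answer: 1534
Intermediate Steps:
Q(s) = 84*s (Q(s) = 6*((-3 + 10)*(s + s)) = 6*(7*(2*s)) = 6*(14*s) = 84*s)
Q(18) - f(17, 19) = 84*18 - 1*(-22) = 1512 + 22 = 1534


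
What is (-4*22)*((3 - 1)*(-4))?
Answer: 704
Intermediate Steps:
(-4*22)*((3 - 1)*(-4)) = -176*(-4) = -88*(-8) = 704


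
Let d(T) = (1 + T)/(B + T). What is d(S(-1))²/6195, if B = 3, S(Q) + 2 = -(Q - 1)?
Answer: 1/55755 ≈ 1.7936e-5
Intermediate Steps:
S(Q) = -1 - Q (S(Q) = -2 - (Q - 1) = -2 - (-1 + Q) = -2 + (1 - Q) = -1 - Q)
d(T) = (1 + T)/(3 + T)
d(S(-1))²/6195 = ((1 + (-1 - 1*(-1)))/(3 + (-1 - 1*(-1))))²/6195 = ((1 + (-1 + 1))/(3 + (-1 + 1)))²*(1/6195) = ((1 + 0)/(3 + 0))²*(1/6195) = (1/3)²*(1/6195) = ((⅓)*1)²*(1/6195) = (⅓)²*(1/6195) = (⅑)*(1/6195) = 1/55755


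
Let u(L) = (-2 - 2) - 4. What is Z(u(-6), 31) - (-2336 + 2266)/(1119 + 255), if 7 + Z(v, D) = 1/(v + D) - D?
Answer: -598946/15801 ≈ -37.906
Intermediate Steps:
u(L) = -8 (u(L) = -4 - 4 = -8)
Z(v, D) = -7 + 1/(D + v) - D (Z(v, D) = -7 + (1/(v + D) - D) = -7 + (1/(D + v) - D) = -7 + 1/(D + v) - D)
Z(u(-6), 31) - (-2336 + 2266)/(1119 + 255) = (1 - 1*31**2 - 7*31 - 7*(-8) - 1*31*(-8))/(31 - 8) - (-2336 + 2266)/(1119 + 255) = (1 - 1*961 - 217 + 56 + 248)/23 - (-70)/1374 = (1 - 961 - 217 + 56 + 248)/23 - (-70)/1374 = (1/23)*(-873) - 1*(-35/687) = -873/23 + 35/687 = -598946/15801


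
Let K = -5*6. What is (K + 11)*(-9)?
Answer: 171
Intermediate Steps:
K = -30
(K + 11)*(-9) = (-30 + 11)*(-9) = -19*(-9) = 171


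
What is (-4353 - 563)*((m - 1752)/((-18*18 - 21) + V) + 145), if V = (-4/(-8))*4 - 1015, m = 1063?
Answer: -485698342/679 ≈ -7.1531e+5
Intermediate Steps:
V = -1013 (V = -⅛*(-4)*4 - 1015 = (½)*4 - 1015 = 2 - 1015 = -1013)
(-4353 - 563)*((m - 1752)/((-18*18 - 21) + V) + 145) = (-4353 - 563)*((1063 - 1752)/((-18*18 - 21) - 1013) + 145) = -4916*(-689/((-324 - 21) - 1013) + 145) = -4916*(-689/(-345 - 1013) + 145) = -4916*(-689/(-1358) + 145) = -4916*(-689*(-1/1358) + 145) = -4916*(689/1358 + 145) = -4916*197599/1358 = -485698342/679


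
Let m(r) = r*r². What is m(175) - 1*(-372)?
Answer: 5359747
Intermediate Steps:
m(r) = r³
m(175) - 1*(-372) = 175³ - 1*(-372) = 5359375 + 372 = 5359747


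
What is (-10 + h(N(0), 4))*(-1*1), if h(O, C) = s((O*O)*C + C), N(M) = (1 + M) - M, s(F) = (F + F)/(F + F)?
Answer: 9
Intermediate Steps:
s(F) = 1 (s(F) = (2*F)/((2*F)) = (2*F)*(1/(2*F)) = 1)
N(M) = 1
h(O, C) = 1
(-10 + h(N(0), 4))*(-1*1) = (-10 + 1)*(-1*1) = -9*(-1) = 9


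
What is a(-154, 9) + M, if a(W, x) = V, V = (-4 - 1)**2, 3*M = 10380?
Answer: 3485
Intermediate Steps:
M = 3460 (M = (1/3)*10380 = 3460)
V = 25 (V = (-5)**2 = 25)
a(W, x) = 25
a(-154, 9) + M = 25 + 3460 = 3485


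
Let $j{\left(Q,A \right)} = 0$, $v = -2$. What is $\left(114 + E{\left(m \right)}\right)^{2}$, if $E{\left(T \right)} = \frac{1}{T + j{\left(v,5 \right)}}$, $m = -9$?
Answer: $\frac{1050625}{81} \approx 12971.0$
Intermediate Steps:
$E{\left(T \right)} = \frac{1}{T}$ ($E{\left(T \right)} = \frac{1}{T + 0} = \frac{1}{T}$)
$\left(114 + E{\left(m \right)}\right)^{2} = \left(114 + \frac{1}{-9}\right)^{2} = \left(114 - \frac{1}{9}\right)^{2} = \left(\frac{1025}{9}\right)^{2} = \frac{1050625}{81}$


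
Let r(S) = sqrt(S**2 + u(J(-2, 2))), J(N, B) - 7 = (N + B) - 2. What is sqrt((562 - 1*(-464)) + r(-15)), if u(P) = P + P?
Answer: sqrt(1026 + sqrt(235)) ≈ 32.270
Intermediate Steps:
J(N, B) = 5 + B + N (J(N, B) = 7 + ((N + B) - 2) = 7 + ((B + N) - 2) = 7 + (-2 + B + N) = 5 + B + N)
u(P) = 2*P
r(S) = sqrt(10 + S**2) (r(S) = sqrt(S**2 + 2*(5 + 2 - 2)) = sqrt(S**2 + 2*5) = sqrt(S**2 + 10) = sqrt(10 + S**2))
sqrt((562 - 1*(-464)) + r(-15)) = sqrt((562 - 1*(-464)) + sqrt(10 + (-15)**2)) = sqrt((562 + 464) + sqrt(10 + 225)) = sqrt(1026 + sqrt(235))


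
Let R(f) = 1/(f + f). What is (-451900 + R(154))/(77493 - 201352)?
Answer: 139185199/38148572 ≈ 3.6485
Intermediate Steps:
R(f) = 1/(2*f)
(-451900 + R(154))/(77493 - 201352) = (-451900 + (½)/154)/(77493 - 201352) = (-451900 + (½)*(1/154))/(-123859) = (-451900 + 1/308)*(-1/123859) = -139185199/308*(-1/123859) = 139185199/38148572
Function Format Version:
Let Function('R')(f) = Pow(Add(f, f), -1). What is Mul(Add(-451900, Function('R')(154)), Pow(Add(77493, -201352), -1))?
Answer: Rational(139185199, 38148572) ≈ 3.6485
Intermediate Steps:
Function('R')(f) = Mul(Rational(1, 2), Pow(f, -1)) (Function('R')(f) = Pow(Mul(2, f), -1) = Mul(Rational(1, 2), Pow(f, -1)))
Mul(Add(-451900, Function('R')(154)), Pow(Add(77493, -201352), -1)) = Mul(Add(-451900, Mul(Rational(1, 2), Pow(154, -1))), Pow(Add(77493, -201352), -1)) = Mul(Add(-451900, Mul(Rational(1, 2), Rational(1, 154))), Pow(-123859, -1)) = Mul(Add(-451900, Rational(1, 308)), Rational(-1, 123859)) = Mul(Rational(-139185199, 308), Rational(-1, 123859)) = Rational(139185199, 38148572)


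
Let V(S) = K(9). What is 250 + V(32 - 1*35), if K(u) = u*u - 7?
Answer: 324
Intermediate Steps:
K(u) = -7 + u² (K(u) = u² - 7 = -7 + u²)
V(S) = 74 (V(S) = -7 + 9² = -7 + 81 = 74)
250 + V(32 - 1*35) = 250 + 74 = 324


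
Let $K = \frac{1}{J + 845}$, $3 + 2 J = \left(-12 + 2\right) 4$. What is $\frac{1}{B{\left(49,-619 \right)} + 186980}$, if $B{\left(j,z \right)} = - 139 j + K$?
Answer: $\frac{1647}{296738345} \approx 5.5503 \cdot 10^{-6}$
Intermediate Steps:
$J = - \frac{43}{2}$ ($J = - \frac{3}{2} + \frac{\left(-12 + 2\right) 4}{2} = - \frac{3}{2} + \frac{\left(-10\right) 4}{2} = - \frac{3}{2} + \frac{1}{2} \left(-40\right) = - \frac{3}{2} - 20 = - \frac{43}{2} \approx -21.5$)
$K = \frac{2}{1647}$ ($K = \frac{1}{- \frac{43}{2} + 845} = \frac{1}{\frac{1647}{2}} = \frac{2}{1647} \approx 0.0012143$)
$B{\left(j,z \right)} = \frac{2}{1647} - 139 j$ ($B{\left(j,z \right)} = - 139 j + \frac{2}{1647} = \frac{2}{1647} - 139 j$)
$\frac{1}{B{\left(49,-619 \right)} + 186980} = \frac{1}{\left(\frac{2}{1647} - 6811\right) + 186980} = \frac{1}{- \frac{11217715}{1647} + 186980} = \frac{1}{\frac{296738345}{1647}} = \frac{1647}{296738345}$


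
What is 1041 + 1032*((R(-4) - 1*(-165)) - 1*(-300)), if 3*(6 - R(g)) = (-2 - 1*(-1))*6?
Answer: 489177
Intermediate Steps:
R(g) = 8 (R(g) = 6 - (-2 - 1*(-1))*6/3 = 6 - (-2 + 1)*6/3 = 6 - (-1)*6/3 = 6 - 1/3*(-6) = 6 + 2 = 8)
1041 + 1032*((R(-4) - 1*(-165)) - 1*(-300)) = 1041 + 1032*((8 - 1*(-165)) - 1*(-300)) = 1041 + 1032*((8 + 165) + 300) = 1041 + 1032*(173 + 300) = 1041 + 1032*473 = 1041 + 488136 = 489177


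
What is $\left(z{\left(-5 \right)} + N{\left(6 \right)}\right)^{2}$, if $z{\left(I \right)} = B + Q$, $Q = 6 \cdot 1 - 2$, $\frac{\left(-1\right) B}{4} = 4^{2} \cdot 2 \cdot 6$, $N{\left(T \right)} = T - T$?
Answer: $583696$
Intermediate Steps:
$N{\left(T \right)} = 0$
$B = -768$ ($B = - 4 \cdot 4^{2} \cdot 2 \cdot 6 = - 4 \cdot 16 \cdot 2 \cdot 6 = - 4 \cdot 32 \cdot 6 = \left(-4\right) 192 = -768$)
$Q = 4$ ($Q = 6 - 2 = 4$)
$z{\left(I \right)} = -764$ ($z{\left(I \right)} = -768 + 4 = -764$)
$\left(z{\left(-5 \right)} + N{\left(6 \right)}\right)^{2} = \left(-764 + 0\right)^{2} = \left(-764\right)^{2} = 583696$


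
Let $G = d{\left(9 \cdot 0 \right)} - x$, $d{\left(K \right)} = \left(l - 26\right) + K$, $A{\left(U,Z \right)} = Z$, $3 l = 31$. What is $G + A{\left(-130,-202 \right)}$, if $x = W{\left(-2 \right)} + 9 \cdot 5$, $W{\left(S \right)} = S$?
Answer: $- \frac{782}{3} \approx -260.67$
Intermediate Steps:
$l = \frac{31}{3}$ ($l = \frac{1}{3} \cdot 31 = \frac{31}{3} \approx 10.333$)
$x = 43$ ($x = -2 + 9 \cdot 5 = -2 + 45 = 43$)
$d{\left(K \right)} = - \frac{47}{3} + K$ ($d{\left(K \right)} = \left(\frac{31}{3} - 26\right) + K = - \frac{47}{3} + K$)
$G = - \frac{176}{3}$ ($G = \left(- \frac{47}{3} + 9 \cdot 0\right) - 43 = \left(- \frac{47}{3} + 0\right) - 43 = - \frac{47}{3} - 43 = - \frac{176}{3} \approx -58.667$)
$G + A{\left(-130,-202 \right)} = - \frac{176}{3} - 202 = - \frac{782}{3}$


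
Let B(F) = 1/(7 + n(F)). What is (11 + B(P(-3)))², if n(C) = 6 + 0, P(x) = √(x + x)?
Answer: 20736/169 ≈ 122.70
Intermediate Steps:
P(x) = √2*√x (P(x) = √(2*x) = √2*√x)
n(C) = 6
B(F) = 1/13 (B(F) = 1/(7 + 6) = 1/13)
(11 + B(P(-3)))² = (11 + 1/13)² = (144/13)² = 20736/169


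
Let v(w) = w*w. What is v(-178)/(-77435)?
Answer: -31684/77435 ≈ -0.40917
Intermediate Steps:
v(w) = w²
v(-178)/(-77435) = (-178)²/(-77435) = 31684*(-1/77435) = -31684/77435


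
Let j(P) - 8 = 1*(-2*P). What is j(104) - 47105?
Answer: -47305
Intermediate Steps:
j(P) = 8 - 2*P (j(P) = 8 + 1*(-2*P) = 8 - 2*P)
j(104) - 47105 = (8 - 2*104) - 47105 = (8 - 208) - 47105 = -200 - 47105 = -47305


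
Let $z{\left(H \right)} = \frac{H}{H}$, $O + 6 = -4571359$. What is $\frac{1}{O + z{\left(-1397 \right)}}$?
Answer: $- \frac{1}{4571364} \approx -2.1875 \cdot 10^{-7}$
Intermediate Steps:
$O = -4571365$ ($O = -6 - 4571359 = -4571365$)
$z{\left(H \right)} = 1$
$\frac{1}{O + z{\left(-1397 \right)}} = \frac{1}{-4571365 + 1} = \frac{1}{-4571364} = - \frac{1}{4571364}$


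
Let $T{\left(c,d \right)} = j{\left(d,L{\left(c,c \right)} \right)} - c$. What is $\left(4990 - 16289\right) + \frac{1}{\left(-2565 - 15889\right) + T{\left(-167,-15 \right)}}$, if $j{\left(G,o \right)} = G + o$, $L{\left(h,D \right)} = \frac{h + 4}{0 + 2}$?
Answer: $- \frac{415430335}{36767} \approx -11299.0$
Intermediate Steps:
$L{\left(h,D \right)} = 2 + \frac{h}{2}$ ($L{\left(h,D \right)} = \frac{4 + h}{2} = \left(4 + h\right) \frac{1}{2} = 2 + \frac{h}{2}$)
$T{\left(c,d \right)} = 2 + d - \frac{c}{2}$ ($T{\left(c,d \right)} = \left(d + \left(2 + \frac{c}{2}\right)\right) - c = \left(2 + d + \frac{c}{2}\right) - c = 2 + d - \frac{c}{2}$)
$\left(4990 - 16289\right) + \frac{1}{\left(-2565 - 15889\right) + T{\left(-167,-15 \right)}} = \left(4990 - 16289\right) + \frac{1}{\left(-2565 - 15889\right) - - \frac{141}{2}} = -11299 + \frac{1}{\left(-2565 - 15889\right) + \left(2 - 15 + \frac{167}{2}\right)} = -11299 + \frac{1}{-18454 + \frac{141}{2}} = -11299 + \frac{1}{- \frac{36767}{2}} = -11299 - \frac{2}{36767} = - \frac{415430335}{36767}$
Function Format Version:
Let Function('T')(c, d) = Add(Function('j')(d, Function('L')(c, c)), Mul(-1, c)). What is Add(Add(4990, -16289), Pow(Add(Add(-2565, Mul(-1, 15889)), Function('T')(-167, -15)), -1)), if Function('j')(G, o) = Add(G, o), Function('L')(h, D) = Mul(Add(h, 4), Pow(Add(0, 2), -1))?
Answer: Rational(-415430335, 36767) ≈ -11299.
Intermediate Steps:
Function('L')(h, D) = Add(2, Mul(Rational(1, 2), h)) (Function('L')(h, D) = Mul(Add(4, h), Pow(2, -1)) = Mul(Add(4, h), Rational(1, 2)) = Add(2, Mul(Rational(1, 2), h)))
Function('T')(c, d) = Add(2, d, Mul(Rational(-1, 2), c)) (Function('T')(c, d) = Add(Add(d, Add(2, Mul(Rational(1, 2), c))), Mul(-1, c)) = Add(Add(2, d, Mul(Rational(1, 2), c)), Mul(-1, c)) = Add(2, d, Mul(Rational(-1, 2), c)))
Add(Add(4990, -16289), Pow(Add(Add(-2565, Mul(-1, 15889)), Function('T')(-167, -15)), -1)) = Add(Add(4990, -16289), Pow(Add(Add(-2565, Mul(-1, 15889)), Add(2, -15, Mul(Rational(-1, 2), -167))), -1)) = Add(-11299, Pow(Add(Add(-2565, -15889), Add(2, -15, Rational(167, 2))), -1)) = Add(-11299, Pow(Add(-18454, Rational(141, 2)), -1)) = Add(-11299, Pow(Rational(-36767, 2), -1)) = Add(-11299, Rational(-2, 36767)) = Rational(-415430335, 36767)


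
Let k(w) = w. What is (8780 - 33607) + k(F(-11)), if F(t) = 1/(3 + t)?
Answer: -198617/8 ≈ -24827.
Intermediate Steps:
(8780 - 33607) + k(F(-11)) = (8780 - 33607) + 1/(3 - 11) = -24827 + 1/(-8) = -24827 - ⅛ = -198617/8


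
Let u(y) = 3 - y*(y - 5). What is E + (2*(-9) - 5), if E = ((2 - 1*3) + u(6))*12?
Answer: -71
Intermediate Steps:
u(y) = 3 - y*(-5 + y)
E = -48 (E = ((2 - 1*3) + (3 - 1*6**2 + 5*6))*12 = ((2 - 3) + (3 - 1*36 + 30))*12 = (-1 + (3 - 36 + 30))*12 = (-1 - 3)*12 = -4*12 = -48)
E + (2*(-9) - 5) = -48 + (2*(-9) - 5) = -48 + (-18 - 5) = -48 - 23 = -71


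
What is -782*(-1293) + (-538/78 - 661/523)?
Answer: 20623770556/20397 ≈ 1.0111e+6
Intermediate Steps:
-782*(-1293) + (-538/78 - 661/523) = 1011126 + (-538*1/78 - 661*1/523) = 1011126 + (-269/39 - 661/523) = 1011126 - 166466/20397 = 20623770556/20397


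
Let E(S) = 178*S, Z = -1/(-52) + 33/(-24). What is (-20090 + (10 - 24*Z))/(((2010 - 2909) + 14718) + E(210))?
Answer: -260617/665587 ≈ -0.39156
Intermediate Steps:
Z = -141/104 (Z = -1*(-1/52) + 33*(-1/24) = 1/52 - 11/8 = -141/104 ≈ -1.3558)
(-20090 + (10 - 24*Z))/(((2010 - 2909) + 14718) + E(210)) = (-20090 + (10 - 24*(-141/104)))/(((2010 - 2909) + 14718) + 178*210) = (-20090 + (10 + 423/13))/((-899 + 14718) + 37380) = (-20090 + 553/13)/(13819 + 37380) = -260617/13/51199 = -260617/13*1/51199 = -260617/665587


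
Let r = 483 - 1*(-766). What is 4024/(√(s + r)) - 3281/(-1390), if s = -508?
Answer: 3281/1390 + 4024*√741/741 ≈ 150.19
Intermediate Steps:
r = 1249 (r = 483 + 766 = 1249)
4024/(√(s + r)) - 3281/(-1390) = 4024/(√(-508 + 1249)) - 3281/(-1390) = 4024/(√741) - 3281*(-1/1390) = 4024*(√741/741) + 3281/1390 = 4024*√741/741 + 3281/1390 = 3281/1390 + 4024*√741/741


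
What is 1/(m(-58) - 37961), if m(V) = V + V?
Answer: -1/38077 ≈ -2.6263e-5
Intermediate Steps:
m(V) = 2*V
1/(m(-58) - 37961) = 1/(2*(-58) - 37961) = 1/(-116 - 37961) = 1/(-38077) = -1/38077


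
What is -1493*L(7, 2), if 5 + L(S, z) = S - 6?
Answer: 5972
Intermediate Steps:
L(S, z) = -11 + S (L(S, z) = -5 + (S - 6) = -5 + (-6 + S) = -11 + S)
-1493*L(7, 2) = -1493*(-11 + 7) = -1493*(-4) = 5972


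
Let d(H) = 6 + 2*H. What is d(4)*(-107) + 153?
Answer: -1345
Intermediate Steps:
d(4)*(-107) + 153 = (6 + 2*4)*(-107) + 153 = (6 + 8)*(-107) + 153 = 14*(-107) + 153 = -1498 + 153 = -1345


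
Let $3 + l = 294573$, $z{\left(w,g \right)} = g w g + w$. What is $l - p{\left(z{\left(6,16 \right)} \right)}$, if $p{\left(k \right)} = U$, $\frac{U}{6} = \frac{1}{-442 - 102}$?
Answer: $\frac{80123043}{272} \approx 2.9457 \cdot 10^{5}$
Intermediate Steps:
$z{\left(w,g \right)} = w + w g^{2}$ ($z{\left(w,g \right)} = w g^{2} + w = w + w g^{2}$)
$l = 294570$ ($l = -3 + 294573 = 294570$)
$U = - \frac{3}{272}$ ($U = \frac{6}{-442 - 102} = \frac{6}{-544} = 6 \left(- \frac{1}{544}\right) = - \frac{3}{272} \approx -0.011029$)
$p{\left(k \right)} = - \frac{3}{272}$
$l - p{\left(z{\left(6,16 \right)} \right)} = 294570 - - \frac{3}{272} = 294570 + \frac{3}{272} = \frac{80123043}{272}$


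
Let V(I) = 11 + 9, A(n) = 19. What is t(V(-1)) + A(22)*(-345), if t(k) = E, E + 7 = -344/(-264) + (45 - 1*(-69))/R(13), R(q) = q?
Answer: -2810777/429 ≈ -6551.9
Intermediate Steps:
E = 1318/429 (E = -7 + (-344/(-264) + (45 - 1*(-69))/13) = -7 + (-344*(-1/264) + (45 + 69)*(1/13)) = -7 + (43/33 + 114*(1/13)) = -7 + (43/33 + 114/13) = -7 + 4321/429 = 1318/429 ≈ 3.0723)
V(I) = 20
t(k) = 1318/429
t(V(-1)) + A(22)*(-345) = 1318/429 + 19*(-345) = 1318/429 - 6555 = -2810777/429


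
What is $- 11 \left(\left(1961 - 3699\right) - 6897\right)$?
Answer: $94985$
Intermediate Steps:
$- 11 \left(\left(1961 - 3699\right) - 6897\right) = - 11 \left(-1738 - 6897\right) = \left(-11\right) \left(-8635\right) = 94985$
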